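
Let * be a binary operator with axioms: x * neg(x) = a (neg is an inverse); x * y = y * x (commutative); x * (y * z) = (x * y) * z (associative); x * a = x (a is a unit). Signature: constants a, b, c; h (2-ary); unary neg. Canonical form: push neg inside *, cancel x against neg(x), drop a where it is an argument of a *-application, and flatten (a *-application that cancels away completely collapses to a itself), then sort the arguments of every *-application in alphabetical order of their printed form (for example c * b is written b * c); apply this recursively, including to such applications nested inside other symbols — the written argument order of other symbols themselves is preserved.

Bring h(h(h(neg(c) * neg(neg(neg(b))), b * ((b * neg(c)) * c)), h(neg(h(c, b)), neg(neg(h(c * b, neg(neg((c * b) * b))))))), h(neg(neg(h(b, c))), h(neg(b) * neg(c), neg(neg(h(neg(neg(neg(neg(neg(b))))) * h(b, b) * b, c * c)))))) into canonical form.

Answer: h(h(h(neg(b) * neg(c), b * b), h(neg(h(c, b)), h(b * c, b * b * c))), h(h(b, c), h(neg(b) * neg(c), h(h(b, b), c * c))))

Derivation:
Descend into:  neg(neg(neg(neg(neg(b))))) * h(b, b) * b
Push neg inside:  distribute neg over * and collapse double neg
Cancel inverse pairs:  b cancels
Combine occurrences:  h(b, b)
Put back:  h(h(h(neg(b) * neg(c), b * b), h(neg(h(c, b)), h(b * c, b * b * c))), h(h(b, c), h(neg(b) * neg(c), h(h(b, b), c * c))))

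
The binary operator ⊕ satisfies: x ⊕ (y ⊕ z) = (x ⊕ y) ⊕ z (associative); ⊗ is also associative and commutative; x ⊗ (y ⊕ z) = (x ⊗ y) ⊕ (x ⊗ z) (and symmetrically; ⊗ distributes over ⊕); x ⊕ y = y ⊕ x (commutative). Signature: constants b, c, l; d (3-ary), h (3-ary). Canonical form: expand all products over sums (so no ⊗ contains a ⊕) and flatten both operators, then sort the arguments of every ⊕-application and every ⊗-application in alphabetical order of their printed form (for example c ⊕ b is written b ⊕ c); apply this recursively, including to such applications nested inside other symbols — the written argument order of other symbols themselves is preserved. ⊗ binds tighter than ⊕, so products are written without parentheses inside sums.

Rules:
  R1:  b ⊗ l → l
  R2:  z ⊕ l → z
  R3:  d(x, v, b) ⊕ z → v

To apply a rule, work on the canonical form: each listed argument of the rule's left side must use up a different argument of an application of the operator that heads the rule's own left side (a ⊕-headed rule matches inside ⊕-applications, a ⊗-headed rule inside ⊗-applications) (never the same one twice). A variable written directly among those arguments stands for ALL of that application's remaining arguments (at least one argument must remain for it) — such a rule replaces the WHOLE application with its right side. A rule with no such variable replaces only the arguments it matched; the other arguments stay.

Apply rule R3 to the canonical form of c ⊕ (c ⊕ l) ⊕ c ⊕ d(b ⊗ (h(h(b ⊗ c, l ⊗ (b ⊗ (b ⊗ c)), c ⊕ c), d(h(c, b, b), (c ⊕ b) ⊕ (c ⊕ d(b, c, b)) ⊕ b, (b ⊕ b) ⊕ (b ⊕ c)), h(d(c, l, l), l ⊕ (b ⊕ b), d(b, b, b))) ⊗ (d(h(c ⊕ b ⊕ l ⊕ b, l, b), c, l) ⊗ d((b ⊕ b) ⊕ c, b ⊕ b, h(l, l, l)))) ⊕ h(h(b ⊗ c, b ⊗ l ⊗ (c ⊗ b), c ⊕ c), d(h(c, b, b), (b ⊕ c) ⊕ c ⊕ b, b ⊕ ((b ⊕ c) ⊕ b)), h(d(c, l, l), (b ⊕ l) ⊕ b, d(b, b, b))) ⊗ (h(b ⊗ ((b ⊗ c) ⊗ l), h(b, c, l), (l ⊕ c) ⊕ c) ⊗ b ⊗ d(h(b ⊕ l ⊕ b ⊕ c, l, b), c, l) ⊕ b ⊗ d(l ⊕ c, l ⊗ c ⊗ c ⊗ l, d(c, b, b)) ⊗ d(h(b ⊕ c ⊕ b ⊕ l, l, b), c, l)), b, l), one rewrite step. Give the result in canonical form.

Canonical form:  c ⊕ c ⊕ c ⊕ d(b ⊗ d(b ⊕ b ⊕ c, b ⊕ b, h(l, l, l)) ⊗ d(h(b ⊕ b ⊕ c ⊕ l, l, b), c, l) ⊗ h(h(b ⊗ c, b ⊗ b ⊗ c ⊗ l, c ⊕ c), d(h(c, b, b), b ⊕ b ⊕ c ⊕ c ⊕ d(b, c, b), b ⊕ b ⊕ b ⊕ c), h(d(c, l, l), b ⊕ b ⊕ l, d(b, b, b))) ⊕ b ⊗ d(c ⊕ l, c ⊗ c ⊗ l ⊗ l, d(c, b, b)) ⊗ d(h(b ⊕ b ⊕ c ⊕ l, l, b), c, l) ⊗ h(h(b ⊗ c, b ⊗ b ⊗ c ⊗ l, c ⊕ c), d(h(c, b, b), b ⊕ b ⊕ c ⊕ c, b ⊕ b ⊕ b ⊕ c), h(d(c, l, l), b ⊕ b ⊕ l, d(b, b, b))) ⊕ b ⊗ d(h(b ⊕ b ⊕ c ⊕ l, l, b), c, l) ⊗ h(b ⊗ b ⊗ c ⊗ l, h(b, c, l), c ⊕ c ⊕ l) ⊗ h(h(b ⊗ c, b ⊗ b ⊗ c ⊗ l, c ⊕ c), d(h(c, b, b), b ⊕ b ⊕ c ⊕ c, b ⊕ b ⊕ b ⊕ c), h(d(c, l, l), b ⊕ b ⊕ l, d(b, b, b))), b, l) ⊕ l
Apply R3:  consuming d(b, c, b);  v := c, x := b, z := b ⊕ b ⊕ c ⊕ c
The extension variable absorbs all remaining arguments, so the whole application is rewritten.
Result:  c ⊕ c ⊕ c ⊕ d(b ⊗ d(b ⊕ b ⊕ c, b ⊕ b, h(l, l, l)) ⊗ d(h(b ⊕ b ⊕ c ⊕ l, l, b), c, l) ⊗ h(h(b ⊗ c, b ⊗ b ⊗ c ⊗ l, c ⊕ c), d(h(c, b, b), c, b ⊕ b ⊕ b ⊕ c), h(d(c, l, l), b ⊕ b ⊕ l, d(b, b, b))) ⊕ b ⊗ d(c ⊕ l, c ⊗ c ⊗ l ⊗ l, d(c, b, b)) ⊗ d(h(b ⊕ b ⊕ c ⊕ l, l, b), c, l) ⊗ h(h(b ⊗ c, b ⊗ b ⊗ c ⊗ l, c ⊕ c), d(h(c, b, b), b ⊕ b ⊕ c ⊕ c, b ⊕ b ⊕ b ⊕ c), h(d(c, l, l), b ⊕ b ⊕ l, d(b, b, b))) ⊕ b ⊗ d(h(b ⊕ b ⊕ c ⊕ l, l, b), c, l) ⊗ h(b ⊗ b ⊗ c ⊗ l, h(b, c, l), c ⊕ c ⊕ l) ⊗ h(h(b ⊗ c, b ⊗ b ⊗ c ⊗ l, c ⊕ c), d(h(c, b, b), b ⊕ b ⊕ c ⊕ c, b ⊕ b ⊕ b ⊕ c), h(d(c, l, l), b ⊕ b ⊕ l, d(b, b, b))), b, l) ⊕ l

Answer: c ⊕ c ⊕ c ⊕ d(b ⊗ d(b ⊕ b ⊕ c, b ⊕ b, h(l, l, l)) ⊗ d(h(b ⊕ b ⊕ c ⊕ l, l, b), c, l) ⊗ h(h(b ⊗ c, b ⊗ b ⊗ c ⊗ l, c ⊕ c), d(h(c, b, b), c, b ⊕ b ⊕ b ⊕ c), h(d(c, l, l), b ⊕ b ⊕ l, d(b, b, b))) ⊕ b ⊗ d(c ⊕ l, c ⊗ c ⊗ l ⊗ l, d(c, b, b)) ⊗ d(h(b ⊕ b ⊕ c ⊕ l, l, b), c, l) ⊗ h(h(b ⊗ c, b ⊗ b ⊗ c ⊗ l, c ⊕ c), d(h(c, b, b), b ⊕ b ⊕ c ⊕ c, b ⊕ b ⊕ b ⊕ c), h(d(c, l, l), b ⊕ b ⊕ l, d(b, b, b))) ⊕ b ⊗ d(h(b ⊕ b ⊕ c ⊕ l, l, b), c, l) ⊗ h(b ⊗ b ⊗ c ⊗ l, h(b, c, l), c ⊕ c ⊕ l) ⊗ h(h(b ⊗ c, b ⊗ b ⊗ c ⊗ l, c ⊕ c), d(h(c, b, b), b ⊕ b ⊕ c ⊕ c, b ⊕ b ⊕ b ⊕ c), h(d(c, l, l), b ⊕ b ⊕ l, d(b, b, b))), b, l) ⊕ l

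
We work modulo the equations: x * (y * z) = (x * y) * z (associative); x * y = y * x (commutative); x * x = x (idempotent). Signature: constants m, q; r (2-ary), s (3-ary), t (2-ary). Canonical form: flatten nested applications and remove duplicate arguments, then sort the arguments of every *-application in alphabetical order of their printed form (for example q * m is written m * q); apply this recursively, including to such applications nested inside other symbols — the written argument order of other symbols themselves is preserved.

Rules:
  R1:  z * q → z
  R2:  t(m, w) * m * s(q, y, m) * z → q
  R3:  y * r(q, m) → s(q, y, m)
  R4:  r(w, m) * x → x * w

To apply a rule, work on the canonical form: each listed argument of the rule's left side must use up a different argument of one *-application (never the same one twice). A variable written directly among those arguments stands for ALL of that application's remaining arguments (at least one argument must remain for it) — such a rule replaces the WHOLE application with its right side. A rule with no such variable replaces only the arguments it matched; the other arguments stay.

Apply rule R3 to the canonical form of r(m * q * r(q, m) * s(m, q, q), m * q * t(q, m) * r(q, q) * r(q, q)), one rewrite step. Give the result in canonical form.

Answer: r(s(q, m * q * s(m, q, q), m), m * q * r(q, q) * t(q, m))

Derivation:
Canonical form:  r(m * q * r(q, m) * s(m, q, q), m * q * r(q, q) * t(q, m))
Apply R3:  consuming r(q, m);  y := m * q * s(m, q, q)
The extension variable absorbs all remaining arguments, so the whole application is rewritten.
Result:  r(s(q, m * q * s(m, q, q), m), m * q * r(q, q) * t(q, m))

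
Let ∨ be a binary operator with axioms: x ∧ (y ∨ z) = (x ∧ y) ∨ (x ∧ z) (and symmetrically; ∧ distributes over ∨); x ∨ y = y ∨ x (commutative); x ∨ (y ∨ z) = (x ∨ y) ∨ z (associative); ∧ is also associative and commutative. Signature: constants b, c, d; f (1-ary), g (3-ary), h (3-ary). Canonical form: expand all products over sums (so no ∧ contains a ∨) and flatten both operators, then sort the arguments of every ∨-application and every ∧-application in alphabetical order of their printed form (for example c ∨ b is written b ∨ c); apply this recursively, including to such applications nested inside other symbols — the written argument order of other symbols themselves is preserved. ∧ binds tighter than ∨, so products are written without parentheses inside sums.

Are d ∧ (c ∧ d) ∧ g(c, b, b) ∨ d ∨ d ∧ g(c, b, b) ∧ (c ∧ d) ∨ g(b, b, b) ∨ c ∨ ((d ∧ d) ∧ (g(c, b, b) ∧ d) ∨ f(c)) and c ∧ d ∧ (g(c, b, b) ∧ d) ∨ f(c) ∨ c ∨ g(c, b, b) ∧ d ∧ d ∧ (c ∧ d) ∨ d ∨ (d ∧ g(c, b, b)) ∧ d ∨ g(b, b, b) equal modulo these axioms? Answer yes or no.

Left:  d ∧ (c ∧ d) ∧ g(c, b, b) ∨ d ∨ d ∧ g(c, b, b) ∧ (c ∧ d) ∨ g(b, b, b) ∨ c ∨ ((d ∧ d) ∧ (g(c, b, b) ∧ d) ∨ f(c))
  Merge nested applications:  c ∧ d ∧ d ∧ g(c, b, b) ∨ d ∨ c ∧ d ∧ d ∧ g(c, b, b) ∨ g(b, b, b) ∨ c ∨ d ∧ d ∧ d ∧ g(c, b, b) ∨ f(c)
  Order the arguments:  c ∨ c ∧ d ∧ d ∧ g(c, b, b) ∨ c ∧ d ∧ d ∧ g(c, b, b) ∨ d ∨ d ∧ d ∧ d ∧ g(c, b, b) ∨ f(c) ∨ g(b, b, b)
Right:  c ∧ d ∧ (g(c, b, b) ∧ d) ∨ f(c) ∨ c ∨ g(c, b, b) ∧ d ∧ d ∧ (c ∧ d) ∨ d ∨ (d ∧ g(c, b, b)) ∧ d ∨ g(b, b, b)
  Flatten:  c ∧ d ∧ d ∧ g(c, b, b) ∨ f(c) ∨ c ∨ c ∧ d ∧ d ∧ d ∧ g(c, b, b) ∨ d ∨ d ∧ d ∧ g(c, b, b) ∨ g(b, b, b)
  Order the arguments:  c ∨ c ∧ d ∧ d ∧ d ∧ g(c, b, b) ∨ c ∧ d ∧ d ∧ g(c, b, b) ∨ d ∨ d ∧ d ∧ g(c, b, b) ∨ f(c) ∨ g(b, b, b)

Answer: no — c ∨ c ∧ d ∧ d ∧ g(c, b, b) ∨ c ∧ d ∧ d ∧ g(c, b, b) ∨ d ∨ d ∧ d ∧ d ∧ g(c, b, b) ∨ f(c) ∨ g(b, b, b) vs c ∨ c ∧ d ∧ d ∧ d ∧ g(c, b, b) ∨ c ∧ d ∧ d ∧ g(c, b, b) ∨ d ∨ d ∧ d ∧ g(c, b, b) ∨ f(c) ∨ g(b, b, b)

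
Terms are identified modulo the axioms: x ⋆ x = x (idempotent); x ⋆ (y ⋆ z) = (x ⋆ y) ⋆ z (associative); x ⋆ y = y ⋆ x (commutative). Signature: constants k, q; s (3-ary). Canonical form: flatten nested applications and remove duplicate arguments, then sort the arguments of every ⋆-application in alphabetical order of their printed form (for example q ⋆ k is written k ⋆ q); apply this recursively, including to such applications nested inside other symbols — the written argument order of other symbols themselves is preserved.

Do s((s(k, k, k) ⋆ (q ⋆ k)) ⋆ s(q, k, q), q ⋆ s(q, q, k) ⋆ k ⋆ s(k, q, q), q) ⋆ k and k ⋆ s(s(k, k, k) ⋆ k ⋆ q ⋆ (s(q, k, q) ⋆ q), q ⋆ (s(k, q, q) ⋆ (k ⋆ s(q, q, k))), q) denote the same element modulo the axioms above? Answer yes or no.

Answer: yes — both canonical forms are k ⋆ s(k ⋆ q ⋆ s(k, k, k) ⋆ s(q, k, q), k ⋆ q ⋆ s(k, q, q) ⋆ s(q, q, k), q)

Derivation:
Left:  s((s(k, k, k) ⋆ (q ⋆ k)) ⋆ s(q, k, q), q ⋆ s(q, q, k) ⋆ k ⋆ s(k, q, q), q) ⋆ k
  Canonicalize subterm:  s((s(k, k, k) ⋆ (q ⋆ k)) ⋆ s(q, k, q), q ⋆ s(q, q, k) ⋆ k ⋆ s(k, q, q), q)  →  s(k ⋆ q ⋆ s(k, k, k) ⋆ s(q, k, q), k ⋆ q ⋆ s(k, q, q) ⋆ s(q, q, k), q)
  Sort arguments:  k ⋆ s(k ⋆ q ⋆ s(k, k, k) ⋆ s(q, k, q), k ⋆ q ⋆ s(k, q, q) ⋆ s(q, q, k), q)
Right:  k ⋆ s(s(k, k, k) ⋆ k ⋆ q ⋆ (s(q, k, q) ⋆ q), q ⋆ (s(k, q, q) ⋆ (k ⋆ s(q, q, k))), q)
  Inside:  s(s(k, k, k) ⋆ k ⋆ q ⋆ (s(q, k, q) ⋆ q), q ⋆ (s(k, q, q) ⋆ (k ⋆ s(q, q, k))), q)  →  s(k ⋆ q ⋆ s(k, k, k) ⋆ s(q, k, q), k ⋆ q ⋆ s(k, q, q) ⋆ s(q, q, k), q)
  Order the arguments:  k ⋆ s(k ⋆ q ⋆ s(k, k, k) ⋆ s(q, k, q), k ⋆ q ⋆ s(k, q, q) ⋆ s(q, q, k), q)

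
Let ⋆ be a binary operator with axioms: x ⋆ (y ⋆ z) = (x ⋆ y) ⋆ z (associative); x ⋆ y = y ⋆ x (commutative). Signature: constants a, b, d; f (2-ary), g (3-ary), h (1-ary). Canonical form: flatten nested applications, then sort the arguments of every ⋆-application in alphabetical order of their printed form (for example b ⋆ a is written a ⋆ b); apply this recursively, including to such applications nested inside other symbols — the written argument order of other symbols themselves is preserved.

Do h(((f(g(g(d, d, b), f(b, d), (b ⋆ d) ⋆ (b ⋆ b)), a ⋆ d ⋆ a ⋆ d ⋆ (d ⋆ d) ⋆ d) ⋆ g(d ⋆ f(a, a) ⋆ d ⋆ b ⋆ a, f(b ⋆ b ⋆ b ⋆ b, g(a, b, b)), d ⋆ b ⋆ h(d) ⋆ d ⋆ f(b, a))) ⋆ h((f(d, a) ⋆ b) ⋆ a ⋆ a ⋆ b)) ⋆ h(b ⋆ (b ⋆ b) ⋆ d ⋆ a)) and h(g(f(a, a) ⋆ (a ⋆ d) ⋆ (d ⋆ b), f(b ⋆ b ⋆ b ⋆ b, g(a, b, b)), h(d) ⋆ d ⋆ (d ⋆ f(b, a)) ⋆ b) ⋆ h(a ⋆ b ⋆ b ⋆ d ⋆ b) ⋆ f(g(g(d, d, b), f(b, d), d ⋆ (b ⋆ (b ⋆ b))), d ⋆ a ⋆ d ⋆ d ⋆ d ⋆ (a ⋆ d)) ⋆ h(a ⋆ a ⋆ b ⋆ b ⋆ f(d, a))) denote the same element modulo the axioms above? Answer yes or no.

Left:  h(((f(g(g(d, d, b), f(b, d), (b ⋆ d) ⋆ (b ⋆ b)), a ⋆ d ⋆ a ⋆ d ⋆ (d ⋆ d) ⋆ d) ⋆ g(d ⋆ f(a, a) ⋆ d ⋆ b ⋆ a, f(b ⋆ b ⋆ b ⋆ b, g(a, b, b)), d ⋆ b ⋆ h(d) ⋆ d ⋆ f(b, a))) ⋆ h((f(d, a) ⋆ b) ⋆ a ⋆ a ⋆ b)) ⋆ h(b ⋆ (b ⋆ b) ⋆ d ⋆ a))
  Descend into:  ((f(g(g(d, d, b), f(b, d), (b ⋆ d) ⋆ (b ⋆ b)), a ⋆ d ⋆ a ⋆ d ⋆ (d ⋆ d) ⋆ d) ⋆ g(d ⋆ f(a, a) ⋆ d ⋆ b ⋆ a, f(b ⋆ b ⋆ b ⋆ b, g(a, b, b)), d ⋆ b ⋆ h(d) ⋆ d ⋆ f(b, a))) ⋆ h((f(d, a) ⋆ b) ⋆ a ⋆ a ⋆ b)) ⋆ h(b ⋆ (b ⋆ b) ⋆ d ⋆ a)
  Merge nested applications:  f(g(g(d, d, b), f(b, d), (b ⋆ d) ⋆ (b ⋆ b)), a ⋆ d ⋆ a ⋆ d ⋆ (d ⋆ d) ⋆ d) ⋆ g(d ⋆ f(a, a) ⋆ d ⋆ b ⋆ a, f(b ⋆ b ⋆ b ⋆ b, g(a, b, b)), d ⋆ b ⋆ h(d) ⋆ d ⋆ f(b, a)) ⋆ h((f(d, a) ⋆ b) ⋆ a ⋆ a ⋆ b) ⋆ h(b ⋆ (b ⋆ b) ⋆ d ⋆ a)
  Simplify inside:  f(g(g(d, d, b), f(b, d), (b ⋆ d) ⋆ (b ⋆ b)), a ⋆ d ⋆ a ⋆ d ⋆ (d ⋆ d) ⋆ d)  →  f(g(g(d, d, b), f(b, d), b ⋆ b ⋆ b ⋆ d), a ⋆ a ⋆ d ⋆ d ⋆ d ⋆ d ⋆ d)
  Simplify inside:  g(d ⋆ f(a, a) ⋆ d ⋆ b ⋆ a, f(b ⋆ b ⋆ b ⋆ b, g(a, b, b)), d ⋆ b ⋆ h(d) ⋆ d ⋆ f(b, a))  →  g(a ⋆ b ⋆ d ⋆ d ⋆ f(a, a), f(b ⋆ b ⋆ b ⋆ b, g(a, b, b)), b ⋆ d ⋆ d ⋆ f(b, a) ⋆ h(d))
  Inside:  h((f(d, a) ⋆ b) ⋆ a ⋆ a ⋆ b)  →  h(a ⋆ a ⋆ b ⋆ b ⋆ f(d, a))
  Sort:  f(g(g(d, d, b), f(b, d), b ⋆ b ⋆ b ⋆ d), a ⋆ a ⋆ d ⋆ d ⋆ d ⋆ d ⋆ d) ⋆ g(a ⋆ b ⋆ d ⋆ d ⋆ f(a, a), f(b ⋆ b ⋆ b ⋆ b, g(a, b, b)), b ⋆ d ⋆ d ⋆ f(b, a) ⋆ h(d)) ⋆ h(a ⋆ a ⋆ b ⋆ b ⋆ f(d, a)) ⋆ h(a ⋆ b ⋆ b ⋆ b ⋆ d)
  Rebuild:  h(f(g(g(d, d, b), f(b, d), b ⋆ b ⋆ b ⋆ d), a ⋆ a ⋆ d ⋆ d ⋆ d ⋆ d ⋆ d) ⋆ g(a ⋆ b ⋆ d ⋆ d ⋆ f(a, a), f(b ⋆ b ⋆ b ⋆ b, g(a, b, b)), b ⋆ d ⋆ d ⋆ f(b, a) ⋆ h(d)) ⋆ h(a ⋆ a ⋆ b ⋆ b ⋆ f(d, a)) ⋆ h(a ⋆ b ⋆ b ⋆ b ⋆ d))
Right:  h(g(f(a, a) ⋆ (a ⋆ d) ⋆ (d ⋆ b), f(b ⋆ b ⋆ b ⋆ b, g(a, b, b)), h(d) ⋆ d ⋆ (d ⋆ f(b, a)) ⋆ b) ⋆ h(a ⋆ b ⋆ b ⋆ d ⋆ b) ⋆ f(g(g(d, d, b), f(b, d), d ⋆ (b ⋆ (b ⋆ b))), d ⋆ a ⋆ d ⋆ d ⋆ d ⋆ (a ⋆ d)) ⋆ h(a ⋆ a ⋆ b ⋆ b ⋆ f(d, a)))
  Descend into:  g(f(a, a) ⋆ (a ⋆ d) ⋆ (d ⋆ b), f(b ⋆ b ⋆ b ⋆ b, g(a, b, b)), h(d) ⋆ d ⋆ (d ⋆ f(b, a)) ⋆ b) ⋆ h(a ⋆ b ⋆ b ⋆ d ⋆ b) ⋆ f(g(g(d, d, b), f(b, d), d ⋆ (b ⋆ (b ⋆ b))), d ⋆ a ⋆ d ⋆ d ⋆ d ⋆ (a ⋆ d)) ⋆ h(a ⋆ a ⋆ b ⋆ b ⋆ f(d, a))
  Inside:  g(f(a, a) ⋆ (a ⋆ d) ⋆ (d ⋆ b), f(b ⋆ b ⋆ b ⋆ b, g(a, b, b)), h(d) ⋆ d ⋆ (d ⋆ f(b, a)) ⋆ b)  →  g(a ⋆ b ⋆ d ⋆ d ⋆ f(a, a), f(b ⋆ b ⋆ b ⋆ b, g(a, b, b)), b ⋆ d ⋆ d ⋆ f(b, a) ⋆ h(d))
  Inside:  h(a ⋆ b ⋆ b ⋆ d ⋆ b)  →  h(a ⋆ b ⋆ b ⋆ b ⋆ d)
  Canonicalize subterm:  f(g(g(d, d, b), f(b, d), d ⋆ (b ⋆ (b ⋆ b))), d ⋆ a ⋆ d ⋆ d ⋆ d ⋆ (a ⋆ d))  →  f(g(g(d, d, b), f(b, d), b ⋆ b ⋆ b ⋆ d), a ⋆ a ⋆ d ⋆ d ⋆ d ⋆ d ⋆ d)
  Order the arguments:  f(g(g(d, d, b), f(b, d), b ⋆ b ⋆ b ⋆ d), a ⋆ a ⋆ d ⋆ d ⋆ d ⋆ d ⋆ d) ⋆ g(a ⋆ b ⋆ d ⋆ d ⋆ f(a, a), f(b ⋆ b ⋆ b ⋆ b, g(a, b, b)), b ⋆ d ⋆ d ⋆ f(b, a) ⋆ h(d)) ⋆ h(a ⋆ a ⋆ b ⋆ b ⋆ f(d, a)) ⋆ h(a ⋆ b ⋆ b ⋆ b ⋆ d)
  Put back:  h(f(g(g(d, d, b), f(b, d), b ⋆ b ⋆ b ⋆ d), a ⋆ a ⋆ d ⋆ d ⋆ d ⋆ d ⋆ d) ⋆ g(a ⋆ b ⋆ d ⋆ d ⋆ f(a, a), f(b ⋆ b ⋆ b ⋆ b, g(a, b, b)), b ⋆ d ⋆ d ⋆ f(b, a) ⋆ h(d)) ⋆ h(a ⋆ a ⋆ b ⋆ b ⋆ f(d, a)) ⋆ h(a ⋆ b ⋆ b ⋆ b ⋆ d))

Answer: yes — both canonical forms are h(f(g(g(d, d, b), f(b, d), b ⋆ b ⋆ b ⋆ d), a ⋆ a ⋆ d ⋆ d ⋆ d ⋆ d ⋆ d) ⋆ g(a ⋆ b ⋆ d ⋆ d ⋆ f(a, a), f(b ⋆ b ⋆ b ⋆ b, g(a, b, b)), b ⋆ d ⋆ d ⋆ f(b, a) ⋆ h(d)) ⋆ h(a ⋆ a ⋆ b ⋆ b ⋆ f(d, a)) ⋆ h(a ⋆ b ⋆ b ⋆ b ⋆ d))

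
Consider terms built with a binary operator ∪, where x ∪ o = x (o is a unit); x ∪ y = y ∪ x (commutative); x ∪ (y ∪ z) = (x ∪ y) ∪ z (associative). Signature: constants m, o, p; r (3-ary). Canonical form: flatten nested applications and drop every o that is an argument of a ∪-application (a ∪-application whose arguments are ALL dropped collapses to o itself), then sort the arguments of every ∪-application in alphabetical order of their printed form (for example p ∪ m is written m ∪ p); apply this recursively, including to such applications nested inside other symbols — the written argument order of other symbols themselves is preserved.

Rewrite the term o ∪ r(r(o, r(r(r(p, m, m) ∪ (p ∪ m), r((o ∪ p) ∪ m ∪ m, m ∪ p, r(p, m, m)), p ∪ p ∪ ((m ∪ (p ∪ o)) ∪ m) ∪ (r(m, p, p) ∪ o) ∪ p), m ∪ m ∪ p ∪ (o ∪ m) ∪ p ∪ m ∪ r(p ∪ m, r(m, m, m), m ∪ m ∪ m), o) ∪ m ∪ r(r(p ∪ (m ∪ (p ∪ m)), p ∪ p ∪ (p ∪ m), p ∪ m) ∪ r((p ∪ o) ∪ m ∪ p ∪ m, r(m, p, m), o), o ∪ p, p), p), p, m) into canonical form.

Answer: r(r(o, m ∪ r(r(m ∪ m ∪ p ∪ p, m ∪ p ∪ p ∪ p, m ∪ p) ∪ r(m ∪ m ∪ p ∪ p, r(m, p, m), o), p, p) ∪ r(r(m ∪ p ∪ r(p, m, m), r(m ∪ m ∪ p, m ∪ p, r(p, m, m)), m ∪ m ∪ p ∪ p ∪ p ∪ p ∪ r(m, p, p)), m ∪ m ∪ m ∪ m ∪ p ∪ p ∪ r(m ∪ p, r(m, m, m), m ∪ m ∪ m), o), p), p, m)

Derivation:
Canonicalize subterm:  r(r(o, r(r(r(p, m, m) ∪ (p ∪ m), r((o ∪ p) ∪ m ∪ m, m ∪ p, r(p, m, m)), p ∪ p ∪ ((m ∪ (p ∪ o)) ∪ m) ∪ (r(m, p, p) ∪ o) ∪ p), m ∪ m ∪ p ∪ (o ∪ m) ∪ p ∪ m ∪ r(p ∪ m, r(m, m, m), m ∪ m ∪ m), o) ∪ m ∪ r(r(p ∪ (m ∪ (p ∪ m)), p ∪ p ∪ (p ∪ m), p ∪ m) ∪ r((p ∪ o) ∪ m ∪ p ∪ m, r(m, p, m), o), o ∪ p, p), p), p, m)  →  r(r(o, m ∪ r(r(m ∪ m ∪ p ∪ p, m ∪ p ∪ p ∪ p, m ∪ p) ∪ r(m ∪ m ∪ p ∪ p, r(m, p, m), o), p, p) ∪ r(r(m ∪ p ∪ r(p, m, m), r(m ∪ m ∪ p, m ∪ p, r(p, m, m)), m ∪ m ∪ p ∪ p ∪ p ∪ p ∪ r(m, p, p)), m ∪ m ∪ m ∪ m ∪ p ∪ p ∪ r(m ∪ p, r(m, m, m), m ∪ m ∪ m), o), p), p, m)
Drop the unit:  drop o
Sort arguments:  r(r(o, m ∪ r(r(m ∪ m ∪ p ∪ p, m ∪ p ∪ p ∪ p, m ∪ p) ∪ r(m ∪ m ∪ p ∪ p, r(m, p, m), o), p, p) ∪ r(r(m ∪ p ∪ r(p, m, m), r(m ∪ m ∪ p, m ∪ p, r(p, m, m)), m ∪ m ∪ p ∪ p ∪ p ∪ p ∪ r(m, p, p)), m ∪ m ∪ m ∪ m ∪ p ∪ p ∪ r(m ∪ p, r(m, m, m), m ∪ m ∪ m), o), p), p, m)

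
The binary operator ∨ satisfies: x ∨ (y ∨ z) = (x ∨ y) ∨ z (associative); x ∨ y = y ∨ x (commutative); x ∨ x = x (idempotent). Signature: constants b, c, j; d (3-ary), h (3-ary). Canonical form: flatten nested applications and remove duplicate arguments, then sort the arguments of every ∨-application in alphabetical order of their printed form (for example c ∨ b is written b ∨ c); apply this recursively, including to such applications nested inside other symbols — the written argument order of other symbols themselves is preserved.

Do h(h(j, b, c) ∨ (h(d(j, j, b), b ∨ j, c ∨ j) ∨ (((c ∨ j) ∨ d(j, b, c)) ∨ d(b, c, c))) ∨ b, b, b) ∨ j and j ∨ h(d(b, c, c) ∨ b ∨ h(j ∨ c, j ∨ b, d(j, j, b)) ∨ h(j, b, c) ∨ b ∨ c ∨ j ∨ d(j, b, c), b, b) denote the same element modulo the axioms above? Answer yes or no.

Answer: no — h(b ∨ c ∨ d(b, c, c) ∨ d(j, b, c) ∨ h(d(j, j, b), b ∨ j, c ∨ j) ∨ h(j, b, c) ∨ j, b, b) ∨ j vs h(b ∨ c ∨ d(b, c, c) ∨ d(j, b, c) ∨ h(c ∨ j, b ∨ j, d(j, j, b)) ∨ h(j, b, c) ∨ j, b, b) ∨ j

Derivation:
Left:  h(h(j, b, c) ∨ (h(d(j, j, b), b ∨ j, c ∨ j) ∨ (((c ∨ j) ∨ d(j, b, c)) ∨ d(b, c, c))) ∨ b, b, b) ∨ j
  Simplify inside:  h(h(j, b, c) ∨ (h(d(j, j, b), b ∨ j, c ∨ j) ∨ (((c ∨ j) ∨ d(j, b, c)) ∨ d(b, c, c))) ∨ b, b, b)  →  h(b ∨ c ∨ d(b, c, c) ∨ d(j, b, c) ∨ h(d(j, j, b), b ∨ j, c ∨ j) ∨ h(j, b, c) ∨ j, b, b)
  Order the arguments:  h(b ∨ c ∨ d(b, c, c) ∨ d(j, b, c) ∨ h(d(j, j, b), b ∨ j, c ∨ j) ∨ h(j, b, c) ∨ j, b, b) ∨ j
Right:  j ∨ h(d(b, c, c) ∨ b ∨ h(j ∨ c, j ∨ b, d(j, j, b)) ∨ h(j, b, c) ∨ b ∨ c ∨ j ∨ d(j, b, c), b, b)
  Inside:  h(d(b, c, c) ∨ b ∨ h(j ∨ c, j ∨ b, d(j, j, b)) ∨ h(j, b, c) ∨ b ∨ c ∨ j ∨ d(j, b, c), b, b)  →  h(b ∨ c ∨ d(b, c, c) ∨ d(j, b, c) ∨ h(c ∨ j, b ∨ j, d(j, j, b)) ∨ h(j, b, c) ∨ j, b, b)
  Sort arguments:  h(b ∨ c ∨ d(b, c, c) ∨ d(j, b, c) ∨ h(c ∨ j, b ∨ j, d(j, j, b)) ∨ h(j, b, c) ∨ j, b, b) ∨ j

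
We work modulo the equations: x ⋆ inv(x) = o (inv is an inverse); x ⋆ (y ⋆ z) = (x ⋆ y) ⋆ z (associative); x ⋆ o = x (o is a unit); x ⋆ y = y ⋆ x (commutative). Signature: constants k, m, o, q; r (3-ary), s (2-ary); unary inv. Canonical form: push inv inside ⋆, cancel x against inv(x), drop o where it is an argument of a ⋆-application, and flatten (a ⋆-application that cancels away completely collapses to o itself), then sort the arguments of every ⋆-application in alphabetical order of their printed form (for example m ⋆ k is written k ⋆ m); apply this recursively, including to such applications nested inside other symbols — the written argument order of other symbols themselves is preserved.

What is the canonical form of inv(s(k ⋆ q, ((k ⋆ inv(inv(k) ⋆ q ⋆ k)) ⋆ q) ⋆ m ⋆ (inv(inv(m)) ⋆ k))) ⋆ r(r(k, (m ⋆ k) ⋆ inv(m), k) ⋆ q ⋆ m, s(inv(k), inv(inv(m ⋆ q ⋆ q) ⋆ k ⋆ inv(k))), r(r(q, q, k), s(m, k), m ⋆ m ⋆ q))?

Push inv inside:  distribute inv over ⋆ and collapse double inv
Collect:  inv(s(k ⋆ q, k ⋆ k ⋆ m ⋆ m)) ⋆ r(m ⋆ q ⋆ r(k, k, k), s(inv(k), m ⋆ q ⋆ q), r(r(q, q, k), s(m, k), m ⋆ m ⋆ q))

Answer: inv(s(k ⋆ q, k ⋆ k ⋆ m ⋆ m)) ⋆ r(m ⋆ q ⋆ r(k, k, k), s(inv(k), m ⋆ q ⋆ q), r(r(q, q, k), s(m, k), m ⋆ m ⋆ q))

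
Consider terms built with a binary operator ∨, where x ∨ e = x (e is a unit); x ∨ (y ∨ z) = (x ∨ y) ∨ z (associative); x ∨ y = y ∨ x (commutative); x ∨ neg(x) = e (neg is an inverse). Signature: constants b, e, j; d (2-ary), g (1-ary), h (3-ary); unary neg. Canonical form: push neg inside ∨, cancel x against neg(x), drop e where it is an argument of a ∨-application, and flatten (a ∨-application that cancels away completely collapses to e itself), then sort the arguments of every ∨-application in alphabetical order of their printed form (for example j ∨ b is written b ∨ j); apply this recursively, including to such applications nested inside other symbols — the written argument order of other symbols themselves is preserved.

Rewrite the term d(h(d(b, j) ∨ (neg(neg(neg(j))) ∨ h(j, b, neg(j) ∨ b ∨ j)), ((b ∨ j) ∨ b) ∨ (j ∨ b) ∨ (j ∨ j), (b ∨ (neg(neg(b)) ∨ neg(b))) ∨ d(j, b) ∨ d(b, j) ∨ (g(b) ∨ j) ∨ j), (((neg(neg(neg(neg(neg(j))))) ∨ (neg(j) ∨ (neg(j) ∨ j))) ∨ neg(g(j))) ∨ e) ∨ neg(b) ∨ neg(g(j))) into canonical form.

Answer: d(h(d(b, j) ∨ h(j, b, b) ∨ neg(j), b ∨ b ∨ b ∨ j ∨ j ∨ j ∨ j, b ∨ d(b, j) ∨ d(j, b) ∨ g(b) ∨ j ∨ j), neg(b) ∨ neg(g(j)) ∨ neg(g(j)) ∨ neg(j) ∨ neg(j))

Derivation:
Descend into:  (((neg(neg(neg(neg(neg(j))))) ∨ (neg(j) ∨ (neg(j) ∨ j))) ∨ neg(g(j))) ∨ e) ∨ neg(b) ∨ neg(g(j))
Push neg inside:  distribute neg over ∨ and collapse double neg
Collect terms:  neg(j) ∨ neg(j) ∨ neg(g(j)) ∨ neg(g(j)) ∨ neg(b)
Sort arguments:  neg(b) ∨ neg(g(j)) ∨ neg(g(j)) ∨ neg(j) ∨ neg(j)
Rebuild:  d(h(d(b, j) ∨ h(j, b, b) ∨ neg(j), b ∨ b ∨ b ∨ j ∨ j ∨ j ∨ j, b ∨ d(b, j) ∨ d(j, b) ∨ g(b) ∨ j ∨ j), neg(b) ∨ neg(g(j)) ∨ neg(g(j)) ∨ neg(j) ∨ neg(j))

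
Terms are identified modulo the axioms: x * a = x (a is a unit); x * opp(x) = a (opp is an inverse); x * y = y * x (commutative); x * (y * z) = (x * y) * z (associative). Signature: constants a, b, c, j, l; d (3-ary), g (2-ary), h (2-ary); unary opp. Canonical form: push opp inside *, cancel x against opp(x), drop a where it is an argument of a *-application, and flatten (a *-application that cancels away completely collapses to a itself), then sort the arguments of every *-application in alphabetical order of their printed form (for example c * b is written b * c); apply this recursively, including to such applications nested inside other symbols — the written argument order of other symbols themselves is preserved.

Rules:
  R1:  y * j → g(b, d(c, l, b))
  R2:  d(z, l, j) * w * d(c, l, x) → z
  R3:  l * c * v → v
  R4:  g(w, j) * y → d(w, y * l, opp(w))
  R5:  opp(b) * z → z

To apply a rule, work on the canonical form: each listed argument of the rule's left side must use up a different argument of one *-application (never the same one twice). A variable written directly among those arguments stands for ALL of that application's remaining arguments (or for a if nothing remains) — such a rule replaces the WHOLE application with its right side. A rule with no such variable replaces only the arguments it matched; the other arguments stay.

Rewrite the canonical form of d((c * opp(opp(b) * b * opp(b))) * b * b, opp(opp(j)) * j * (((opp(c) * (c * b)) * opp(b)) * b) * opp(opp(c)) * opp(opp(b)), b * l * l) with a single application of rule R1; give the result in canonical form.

Answer: d(b * b * b * c, g(b, d(c, l, b)), b * l * l)

Derivation:
Canonical form:  d(b * b * b * c, b * b * c * j * j, b * l * l)
Apply R1:  consuming j;  y := b * b * c * j
The extension variable absorbs all remaining arguments, so the whole application is rewritten.
Result:  d(b * b * b * c, g(b, d(c, l, b)), b * l * l)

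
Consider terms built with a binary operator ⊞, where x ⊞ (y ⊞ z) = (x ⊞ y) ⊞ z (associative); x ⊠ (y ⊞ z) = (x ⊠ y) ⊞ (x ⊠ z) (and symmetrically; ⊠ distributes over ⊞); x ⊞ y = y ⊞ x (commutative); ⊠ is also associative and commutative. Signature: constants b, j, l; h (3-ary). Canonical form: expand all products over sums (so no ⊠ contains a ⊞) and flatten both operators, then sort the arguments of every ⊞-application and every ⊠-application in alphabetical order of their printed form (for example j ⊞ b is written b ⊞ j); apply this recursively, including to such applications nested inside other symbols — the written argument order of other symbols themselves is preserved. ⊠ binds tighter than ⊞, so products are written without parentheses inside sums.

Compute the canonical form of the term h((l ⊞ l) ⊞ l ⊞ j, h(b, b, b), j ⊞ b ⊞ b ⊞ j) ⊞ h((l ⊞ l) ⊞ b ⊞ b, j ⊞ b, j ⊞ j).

Merge nested applications:  h(j ⊞ l ⊞ l ⊞ l, h(b, b, b), b ⊞ b ⊞ j ⊞ j) ⊞ h(b ⊞ b ⊞ l ⊞ l, b ⊞ j, j ⊞ j)
Sort:  h(b ⊞ b ⊞ l ⊞ l, b ⊞ j, j ⊞ j) ⊞ h(j ⊞ l ⊞ l ⊞ l, h(b, b, b), b ⊞ b ⊞ j ⊞ j)

Answer: h(b ⊞ b ⊞ l ⊞ l, b ⊞ j, j ⊞ j) ⊞ h(j ⊞ l ⊞ l ⊞ l, h(b, b, b), b ⊞ b ⊞ j ⊞ j)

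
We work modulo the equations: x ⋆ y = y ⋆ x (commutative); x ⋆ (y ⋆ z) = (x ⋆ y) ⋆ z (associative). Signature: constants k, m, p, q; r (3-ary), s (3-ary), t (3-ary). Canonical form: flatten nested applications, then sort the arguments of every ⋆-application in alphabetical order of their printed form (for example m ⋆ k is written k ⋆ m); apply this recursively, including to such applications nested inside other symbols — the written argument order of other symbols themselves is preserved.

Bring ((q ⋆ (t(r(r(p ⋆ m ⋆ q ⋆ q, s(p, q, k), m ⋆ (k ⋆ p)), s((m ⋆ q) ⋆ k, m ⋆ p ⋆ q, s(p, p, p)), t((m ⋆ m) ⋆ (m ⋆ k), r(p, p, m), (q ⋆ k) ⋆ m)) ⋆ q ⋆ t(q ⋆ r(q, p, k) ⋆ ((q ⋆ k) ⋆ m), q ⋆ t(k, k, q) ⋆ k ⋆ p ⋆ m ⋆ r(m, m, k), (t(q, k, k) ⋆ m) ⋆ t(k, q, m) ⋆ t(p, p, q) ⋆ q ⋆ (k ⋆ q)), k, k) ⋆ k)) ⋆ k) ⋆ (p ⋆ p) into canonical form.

Merge nested applications:  q ⋆ t(r(r(p ⋆ m ⋆ q ⋆ q, s(p, q, k), m ⋆ (k ⋆ p)), s((m ⋆ q) ⋆ k, m ⋆ p ⋆ q, s(p, p, p)), t((m ⋆ m) ⋆ (m ⋆ k), r(p, p, m), (q ⋆ k) ⋆ m)) ⋆ q ⋆ t(q ⋆ r(q, p, k) ⋆ ((q ⋆ k) ⋆ m), q ⋆ t(k, k, q) ⋆ k ⋆ p ⋆ m ⋆ r(m, m, k), (t(q, k, k) ⋆ m) ⋆ t(k, q, m) ⋆ t(p, p, q) ⋆ q ⋆ (k ⋆ q)), k, k) ⋆ k ⋆ k ⋆ p ⋆ p
Simplify inside:  t(r(r(p ⋆ m ⋆ q ⋆ q, s(p, q, k), m ⋆ (k ⋆ p)), s((m ⋆ q) ⋆ k, m ⋆ p ⋆ q, s(p, p, p)), t((m ⋆ m) ⋆ (m ⋆ k), r(p, p, m), (q ⋆ k) ⋆ m)) ⋆ q ⋆ t(q ⋆ r(q, p, k) ⋆ ((q ⋆ k) ⋆ m), q ⋆ t(k, k, q) ⋆ k ⋆ p ⋆ m ⋆ r(m, m, k), (t(q, k, k) ⋆ m) ⋆ t(k, q, m) ⋆ t(p, p, q) ⋆ q ⋆ (k ⋆ q)), k, k)  →  t(q ⋆ r(r(m ⋆ p ⋆ q ⋆ q, s(p, q, k), k ⋆ m ⋆ p), s(k ⋆ m ⋆ q, m ⋆ p ⋆ q, s(p, p, p)), t(k ⋆ m ⋆ m ⋆ m, r(p, p, m), k ⋆ m ⋆ q)) ⋆ t(k ⋆ m ⋆ q ⋆ q ⋆ r(q, p, k), k ⋆ m ⋆ p ⋆ q ⋆ r(m, m, k) ⋆ t(k, k, q), k ⋆ m ⋆ q ⋆ q ⋆ t(k, q, m) ⋆ t(p, p, q) ⋆ t(q, k, k)), k, k)
Order the arguments:  k ⋆ k ⋆ p ⋆ p ⋆ q ⋆ t(q ⋆ r(r(m ⋆ p ⋆ q ⋆ q, s(p, q, k), k ⋆ m ⋆ p), s(k ⋆ m ⋆ q, m ⋆ p ⋆ q, s(p, p, p)), t(k ⋆ m ⋆ m ⋆ m, r(p, p, m), k ⋆ m ⋆ q)) ⋆ t(k ⋆ m ⋆ q ⋆ q ⋆ r(q, p, k), k ⋆ m ⋆ p ⋆ q ⋆ r(m, m, k) ⋆ t(k, k, q), k ⋆ m ⋆ q ⋆ q ⋆ t(k, q, m) ⋆ t(p, p, q) ⋆ t(q, k, k)), k, k)

Answer: k ⋆ k ⋆ p ⋆ p ⋆ q ⋆ t(q ⋆ r(r(m ⋆ p ⋆ q ⋆ q, s(p, q, k), k ⋆ m ⋆ p), s(k ⋆ m ⋆ q, m ⋆ p ⋆ q, s(p, p, p)), t(k ⋆ m ⋆ m ⋆ m, r(p, p, m), k ⋆ m ⋆ q)) ⋆ t(k ⋆ m ⋆ q ⋆ q ⋆ r(q, p, k), k ⋆ m ⋆ p ⋆ q ⋆ r(m, m, k) ⋆ t(k, k, q), k ⋆ m ⋆ q ⋆ q ⋆ t(k, q, m) ⋆ t(p, p, q) ⋆ t(q, k, k)), k, k)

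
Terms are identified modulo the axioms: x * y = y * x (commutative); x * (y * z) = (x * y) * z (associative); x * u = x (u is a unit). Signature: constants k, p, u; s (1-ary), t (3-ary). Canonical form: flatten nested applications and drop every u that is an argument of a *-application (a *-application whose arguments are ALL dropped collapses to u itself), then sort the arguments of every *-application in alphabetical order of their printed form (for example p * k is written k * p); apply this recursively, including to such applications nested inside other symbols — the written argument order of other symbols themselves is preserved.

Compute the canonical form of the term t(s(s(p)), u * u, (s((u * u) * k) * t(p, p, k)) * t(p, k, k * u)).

Descend into:  (s((u * u) * k) * t(p, p, k)) * t(p, k, k * u)
Merge nested applications:  s((u * u) * k) * t(p, p, k) * t(p, k, k * u)
Inside:  s((u * u) * k)  →  s(k)
Simplify inside:  t(p, k, k * u)  →  t(p, k, k)
Order the arguments:  s(k) * t(p, k, k) * t(p, p, k)
Reassemble:  t(s(s(p)), u, s(k) * t(p, k, k) * t(p, p, k))

Answer: t(s(s(p)), u, s(k) * t(p, k, k) * t(p, p, k))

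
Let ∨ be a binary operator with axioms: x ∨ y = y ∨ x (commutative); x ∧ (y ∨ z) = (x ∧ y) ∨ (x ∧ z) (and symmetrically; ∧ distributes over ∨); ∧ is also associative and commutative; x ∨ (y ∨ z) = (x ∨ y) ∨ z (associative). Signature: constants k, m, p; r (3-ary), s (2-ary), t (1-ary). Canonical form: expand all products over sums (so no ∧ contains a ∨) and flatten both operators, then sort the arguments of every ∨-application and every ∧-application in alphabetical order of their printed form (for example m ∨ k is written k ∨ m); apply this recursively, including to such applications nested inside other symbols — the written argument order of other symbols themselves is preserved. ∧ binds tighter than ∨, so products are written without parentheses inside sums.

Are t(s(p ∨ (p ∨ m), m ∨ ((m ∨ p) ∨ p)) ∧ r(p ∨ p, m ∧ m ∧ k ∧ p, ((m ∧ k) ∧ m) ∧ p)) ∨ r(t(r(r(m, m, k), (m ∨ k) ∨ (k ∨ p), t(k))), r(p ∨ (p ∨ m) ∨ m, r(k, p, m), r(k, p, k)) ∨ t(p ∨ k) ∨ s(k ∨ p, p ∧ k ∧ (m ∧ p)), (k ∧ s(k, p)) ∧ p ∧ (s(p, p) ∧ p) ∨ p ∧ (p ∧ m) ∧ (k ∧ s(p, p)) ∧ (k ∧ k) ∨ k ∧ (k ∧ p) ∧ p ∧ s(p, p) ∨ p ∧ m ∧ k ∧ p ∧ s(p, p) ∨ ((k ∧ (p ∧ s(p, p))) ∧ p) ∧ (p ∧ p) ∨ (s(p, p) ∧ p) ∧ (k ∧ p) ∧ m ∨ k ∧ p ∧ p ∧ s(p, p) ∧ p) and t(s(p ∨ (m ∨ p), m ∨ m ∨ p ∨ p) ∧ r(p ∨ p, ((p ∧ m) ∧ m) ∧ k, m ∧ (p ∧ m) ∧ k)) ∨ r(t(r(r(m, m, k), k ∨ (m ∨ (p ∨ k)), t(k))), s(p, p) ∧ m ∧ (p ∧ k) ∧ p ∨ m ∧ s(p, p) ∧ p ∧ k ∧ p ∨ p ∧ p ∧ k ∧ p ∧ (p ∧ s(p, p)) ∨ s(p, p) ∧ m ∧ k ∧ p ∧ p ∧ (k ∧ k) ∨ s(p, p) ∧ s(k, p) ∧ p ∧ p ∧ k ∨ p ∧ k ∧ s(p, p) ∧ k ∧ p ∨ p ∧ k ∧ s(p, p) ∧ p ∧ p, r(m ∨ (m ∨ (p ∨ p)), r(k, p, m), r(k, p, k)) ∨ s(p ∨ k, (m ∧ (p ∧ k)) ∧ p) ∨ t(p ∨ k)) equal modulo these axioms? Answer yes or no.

Answer: no — r(t(r(r(m, m, k), k ∨ k ∨ m ∨ p, t(k))), r(m ∨ m ∨ p ∨ p, r(k, p, m), r(k, p, k)) ∨ s(k ∨ p, k ∧ m ∧ p ∧ p) ∨ t(k ∨ p), k ∧ k ∧ k ∧ m ∧ p ∧ p ∧ s(p, p) ∨ k ∧ k ∧ p ∧ p ∧ s(p, p) ∨ k ∧ m ∧ p ∧ p ∧ s(p, p) ∨ k ∧ m ∧ p ∧ p ∧ s(p, p) ∨ k ∧ p ∧ p ∧ p ∧ p ∧ s(p, p) ∨ k ∧ p ∧ p ∧ p ∧ s(p, p) ∨ k ∧ p ∧ p ∧ s(k, p) ∧ s(p, p)) ∨ t(r(p ∨ p, k ∧ m ∧ m ∧ p, k ∧ m ∧ m ∧ p) ∧ s(m ∨ p ∨ p, m ∨ m ∨ p ∨ p)) vs r(t(r(r(m, m, k), k ∨ k ∨ m ∨ p, t(k))), k ∧ k ∧ k ∧ m ∧ p ∧ p ∧ s(p, p) ∨ k ∧ k ∧ p ∧ p ∧ s(p, p) ∨ k ∧ m ∧ p ∧ p ∧ s(p, p) ∨ k ∧ m ∧ p ∧ p ∧ s(p, p) ∨ k ∧ p ∧ p ∧ p ∧ p ∧ s(p, p) ∨ k ∧ p ∧ p ∧ p ∧ s(p, p) ∨ k ∧ p ∧ p ∧ s(k, p) ∧ s(p, p), r(m ∨ m ∨ p ∨ p, r(k, p, m), r(k, p, k)) ∨ s(k ∨ p, k ∧ m ∧ p ∧ p) ∨ t(k ∨ p)) ∨ t(r(p ∨ p, k ∧ m ∧ m ∧ p, k ∧ m ∧ m ∧ p) ∧ s(m ∨ p ∨ p, m ∨ m ∨ p ∨ p))

Derivation:
Left:  t(s(p ∨ (p ∨ m), m ∨ ((m ∨ p) ∨ p)) ∧ r(p ∨ p, m ∧ m ∧ k ∧ p, ((m ∧ k) ∧ m) ∧ p)) ∨ r(t(r(r(m, m, k), (m ∨ k) ∨ (k ∨ p), t(k))), r(p ∨ (p ∨ m) ∨ m, r(k, p, m), r(k, p, k)) ∨ t(p ∨ k) ∨ s(k ∨ p, p ∧ k ∧ (m ∧ p)), (k ∧ s(k, p)) ∧ p ∧ (s(p, p) ∧ p) ∨ p ∧ (p ∧ m) ∧ (k ∧ s(p, p)) ∧ (k ∧ k) ∨ k ∧ (k ∧ p) ∧ p ∧ s(p, p) ∨ p ∧ m ∧ k ∧ p ∧ s(p, p) ∨ ((k ∧ (p ∧ s(p, p))) ∧ p) ∧ (p ∧ p) ∨ (s(p, p) ∧ p) ∧ (k ∧ p) ∧ m ∨ k ∧ p ∧ p ∧ s(p, p) ∧ p)
  Un-nest:  t(r(p ∨ p, k ∧ m ∧ m ∧ p, k ∧ m ∧ m ∧ p) ∧ s(m ∨ p ∨ p, m ∨ m ∨ p ∨ p)) ∨ r(t(r(r(m, m, k), k ∨ k ∨ m ∨ p, t(k))), r(m ∨ m ∨ p ∨ p, r(k, p, m), r(k, p, k)) ∨ s(k ∨ p, k ∧ m ∧ p ∧ p) ∨ t(k ∨ p), k ∧ k ∧ k ∧ m ∧ p ∧ p ∧ s(p, p) ∨ k ∧ k ∧ p ∧ p ∧ s(p, p) ∨ k ∧ m ∧ p ∧ p ∧ s(p, p) ∨ k ∧ m ∧ p ∧ p ∧ s(p, p) ∨ k ∧ p ∧ p ∧ p ∧ p ∧ s(p, p) ∨ k ∧ p ∧ p ∧ p ∧ s(p, p) ∨ k ∧ p ∧ p ∧ s(k, p) ∧ s(p, p))
  Order the arguments:  r(t(r(r(m, m, k), k ∨ k ∨ m ∨ p, t(k))), r(m ∨ m ∨ p ∨ p, r(k, p, m), r(k, p, k)) ∨ s(k ∨ p, k ∧ m ∧ p ∧ p) ∨ t(k ∨ p), k ∧ k ∧ k ∧ m ∧ p ∧ p ∧ s(p, p) ∨ k ∧ k ∧ p ∧ p ∧ s(p, p) ∨ k ∧ m ∧ p ∧ p ∧ s(p, p) ∨ k ∧ m ∧ p ∧ p ∧ s(p, p) ∨ k ∧ p ∧ p ∧ p ∧ p ∧ s(p, p) ∨ k ∧ p ∧ p ∧ p ∧ s(p, p) ∨ k ∧ p ∧ p ∧ s(k, p) ∧ s(p, p)) ∨ t(r(p ∨ p, k ∧ m ∧ m ∧ p, k ∧ m ∧ m ∧ p) ∧ s(m ∨ p ∨ p, m ∨ m ∨ p ∨ p))
Right:  t(s(p ∨ (m ∨ p), m ∨ m ∨ p ∨ p) ∧ r(p ∨ p, ((p ∧ m) ∧ m) ∧ k, m ∧ (p ∧ m) ∧ k)) ∨ r(t(r(r(m, m, k), k ∨ (m ∨ (p ∨ k)), t(k))), s(p, p) ∧ m ∧ (p ∧ k) ∧ p ∨ m ∧ s(p, p) ∧ p ∧ k ∧ p ∨ p ∧ p ∧ k ∧ p ∧ (p ∧ s(p, p)) ∨ s(p, p) ∧ m ∧ k ∧ p ∧ p ∧ (k ∧ k) ∨ s(p, p) ∧ s(k, p) ∧ p ∧ p ∧ k ∨ p ∧ k ∧ s(p, p) ∧ k ∧ p ∨ p ∧ k ∧ s(p, p) ∧ p ∧ p, r(m ∨ (m ∨ (p ∨ p)), r(k, p, m), r(k, p, k)) ∨ s(p ∨ k, (m ∧ (p ∧ k)) ∧ p) ∨ t(p ∨ k))
  Un-nest:  t(r(p ∨ p, k ∧ m ∧ m ∧ p, k ∧ m ∧ m ∧ p) ∧ s(m ∨ p ∨ p, m ∨ m ∨ p ∨ p)) ∨ r(t(r(r(m, m, k), k ∨ k ∨ m ∨ p, t(k))), k ∧ k ∧ k ∧ m ∧ p ∧ p ∧ s(p, p) ∨ k ∧ k ∧ p ∧ p ∧ s(p, p) ∨ k ∧ m ∧ p ∧ p ∧ s(p, p) ∨ k ∧ m ∧ p ∧ p ∧ s(p, p) ∨ k ∧ p ∧ p ∧ p ∧ p ∧ s(p, p) ∨ k ∧ p ∧ p ∧ p ∧ s(p, p) ∨ k ∧ p ∧ p ∧ s(k, p) ∧ s(p, p), r(m ∨ m ∨ p ∨ p, r(k, p, m), r(k, p, k)) ∨ s(k ∨ p, k ∧ m ∧ p ∧ p) ∨ t(k ∨ p))
  Sort arguments:  r(t(r(r(m, m, k), k ∨ k ∨ m ∨ p, t(k))), k ∧ k ∧ k ∧ m ∧ p ∧ p ∧ s(p, p) ∨ k ∧ k ∧ p ∧ p ∧ s(p, p) ∨ k ∧ m ∧ p ∧ p ∧ s(p, p) ∨ k ∧ m ∧ p ∧ p ∧ s(p, p) ∨ k ∧ p ∧ p ∧ p ∧ p ∧ s(p, p) ∨ k ∧ p ∧ p ∧ p ∧ s(p, p) ∨ k ∧ p ∧ p ∧ s(k, p) ∧ s(p, p), r(m ∨ m ∨ p ∨ p, r(k, p, m), r(k, p, k)) ∨ s(k ∨ p, k ∧ m ∧ p ∧ p) ∨ t(k ∨ p)) ∨ t(r(p ∨ p, k ∧ m ∧ m ∧ p, k ∧ m ∧ m ∧ p) ∧ s(m ∨ p ∨ p, m ∨ m ∨ p ∨ p))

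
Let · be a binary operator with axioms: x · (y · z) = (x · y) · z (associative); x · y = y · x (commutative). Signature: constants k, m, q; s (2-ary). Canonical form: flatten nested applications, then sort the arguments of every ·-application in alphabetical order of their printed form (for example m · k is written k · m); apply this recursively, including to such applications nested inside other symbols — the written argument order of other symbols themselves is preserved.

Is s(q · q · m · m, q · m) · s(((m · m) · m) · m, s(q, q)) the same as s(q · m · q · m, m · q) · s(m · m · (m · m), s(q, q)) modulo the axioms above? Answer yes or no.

Left:  s(q · q · m · m, q · m) · s(((m · m) · m) · m, s(q, q))
  Simplify inside:  s(q · q · m · m, q · m)  →  s(m · m · q · q, m · q)
  Canonicalize subterm:  s(((m · m) · m) · m, s(q, q))  →  s(m · m · m · m, s(q, q))
  Order the arguments:  s(m · m · m · m, s(q, q)) · s(m · m · q · q, m · q)
Right:  s(q · m · q · m, m · q) · s(m · m · (m · m), s(q, q))
  Canonicalize subterm:  s(q · m · q · m, m · q)  →  s(m · m · q · q, m · q)
  Inside:  s(m · m · (m · m), s(q, q))  →  s(m · m · m · m, s(q, q))
  Sort:  s(m · m · m · m, s(q, q)) · s(m · m · q · q, m · q)

Answer: yes — both canonical forms are s(m · m · m · m, s(q, q)) · s(m · m · q · q, m · q)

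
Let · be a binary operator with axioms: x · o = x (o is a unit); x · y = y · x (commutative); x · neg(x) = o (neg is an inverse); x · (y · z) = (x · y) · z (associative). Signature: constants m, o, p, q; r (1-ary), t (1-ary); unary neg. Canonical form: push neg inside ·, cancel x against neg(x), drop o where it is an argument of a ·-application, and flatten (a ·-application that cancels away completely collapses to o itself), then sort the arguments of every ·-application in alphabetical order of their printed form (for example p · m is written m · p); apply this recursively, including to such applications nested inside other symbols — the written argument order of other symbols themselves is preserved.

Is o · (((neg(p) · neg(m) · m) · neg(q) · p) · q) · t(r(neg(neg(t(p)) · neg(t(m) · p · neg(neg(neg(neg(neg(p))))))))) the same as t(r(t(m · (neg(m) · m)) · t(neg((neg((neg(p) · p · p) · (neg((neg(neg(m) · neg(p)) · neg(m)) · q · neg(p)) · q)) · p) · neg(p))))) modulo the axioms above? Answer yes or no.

Answer: yes — both canonical forms are t(r(t(m) · t(p)))

Derivation:
Left:  o · (((neg(p) · neg(m) · m) · neg(q) · p) · q) · t(r(neg(neg(t(p)) · neg(t(m) · p · neg(neg(neg(neg(neg(p)))))))))
  Push neg inside:  distribute neg over · and collapse double neg
  Cancel:  p cancels; m cancels; q cancels
  Collect terms:  t(r(t(m) · t(p)))
Right:  t(r(t(m · (neg(m) · m)) · t(neg((neg((neg(p) · p · p) · (neg((neg(neg(m) · neg(p)) · neg(m)) · q · neg(p)) · q)) · p) · neg(p)))))
  Work inside:  t(m · (neg(m) · m)) · t(neg((neg((neg(p) · p · p) · (neg((neg(neg(m) · neg(p)) · neg(m)) · q · neg(p)) · q)) · p) · neg(p)))
  Push neg inside:  distribute neg over · and collapse double neg
  Combine occurrences:  t(m) · t(p)
  Put back:  t(r(t(m) · t(p)))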